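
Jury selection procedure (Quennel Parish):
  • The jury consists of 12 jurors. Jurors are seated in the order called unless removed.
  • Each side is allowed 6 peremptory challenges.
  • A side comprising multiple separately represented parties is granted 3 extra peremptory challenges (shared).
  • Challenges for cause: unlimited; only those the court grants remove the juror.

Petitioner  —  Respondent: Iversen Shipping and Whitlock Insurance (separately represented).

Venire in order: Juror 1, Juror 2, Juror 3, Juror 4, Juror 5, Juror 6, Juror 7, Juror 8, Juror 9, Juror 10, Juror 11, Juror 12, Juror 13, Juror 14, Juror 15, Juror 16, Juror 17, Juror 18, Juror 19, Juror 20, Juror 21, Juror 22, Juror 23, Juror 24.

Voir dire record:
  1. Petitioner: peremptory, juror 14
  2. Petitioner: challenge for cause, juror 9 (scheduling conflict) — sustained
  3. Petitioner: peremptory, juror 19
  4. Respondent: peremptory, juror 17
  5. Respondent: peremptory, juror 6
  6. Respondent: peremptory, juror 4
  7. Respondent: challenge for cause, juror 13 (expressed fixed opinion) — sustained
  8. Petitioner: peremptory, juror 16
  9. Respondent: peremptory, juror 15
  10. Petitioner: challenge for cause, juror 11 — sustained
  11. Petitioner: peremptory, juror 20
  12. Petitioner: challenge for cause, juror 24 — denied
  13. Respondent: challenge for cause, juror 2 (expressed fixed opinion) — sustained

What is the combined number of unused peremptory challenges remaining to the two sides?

7

Petitioner allotment: 6. Respondent allotment: 6 base + 3 multi-party = 9.
Petitioner peremptories used: #14, #19, #16, #20 — 4 (for-cause on #9, #11, #24 don't count).
Respondent peremptories used: #17, #6, #4, #15 — 4 (for-cause on #13, #2 don't count).
Remaining: (6 − 4) + (9 − 4) = 7.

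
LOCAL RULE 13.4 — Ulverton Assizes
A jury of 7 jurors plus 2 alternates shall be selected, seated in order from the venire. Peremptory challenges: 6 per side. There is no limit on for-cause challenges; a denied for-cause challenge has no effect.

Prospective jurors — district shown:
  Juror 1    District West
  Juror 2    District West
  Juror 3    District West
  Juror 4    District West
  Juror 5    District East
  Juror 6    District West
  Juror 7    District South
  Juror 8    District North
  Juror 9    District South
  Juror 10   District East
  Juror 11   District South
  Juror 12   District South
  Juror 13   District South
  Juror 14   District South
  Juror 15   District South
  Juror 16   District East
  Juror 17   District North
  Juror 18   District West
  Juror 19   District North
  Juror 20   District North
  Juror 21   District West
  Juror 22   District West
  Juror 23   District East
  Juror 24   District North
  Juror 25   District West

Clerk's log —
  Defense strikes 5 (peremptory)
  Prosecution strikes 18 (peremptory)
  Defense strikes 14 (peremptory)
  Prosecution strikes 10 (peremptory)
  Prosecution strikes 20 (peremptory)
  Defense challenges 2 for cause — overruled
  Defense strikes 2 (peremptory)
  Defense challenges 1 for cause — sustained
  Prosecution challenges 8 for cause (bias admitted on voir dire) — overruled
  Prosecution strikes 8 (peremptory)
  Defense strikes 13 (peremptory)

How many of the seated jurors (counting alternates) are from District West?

Removed: #1, #2, #5, #8, #10, #13, #14, #18, #20.
Seated (9 incl. alternates): #3, #4, #6, #7, #9, #11, #12, #15, #16.
Of those, in District West: #3, #4, #6 → 3.

3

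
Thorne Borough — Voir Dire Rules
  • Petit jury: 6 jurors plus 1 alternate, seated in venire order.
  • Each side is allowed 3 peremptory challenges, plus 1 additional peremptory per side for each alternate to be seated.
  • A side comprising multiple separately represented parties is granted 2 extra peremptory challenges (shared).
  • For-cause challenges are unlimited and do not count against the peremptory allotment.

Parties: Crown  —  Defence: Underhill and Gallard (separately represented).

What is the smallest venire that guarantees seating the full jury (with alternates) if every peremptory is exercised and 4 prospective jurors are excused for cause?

Seats to fill: 6 + 1 alternates = 7.
Peremptories — Crown: 3 + 1×1 = 4; Defence: 3 + 1×1 + 2 = 6; total 10.
For-cause removals: 4.
Minimum venire: 7 + 10 + 4 = 21.

21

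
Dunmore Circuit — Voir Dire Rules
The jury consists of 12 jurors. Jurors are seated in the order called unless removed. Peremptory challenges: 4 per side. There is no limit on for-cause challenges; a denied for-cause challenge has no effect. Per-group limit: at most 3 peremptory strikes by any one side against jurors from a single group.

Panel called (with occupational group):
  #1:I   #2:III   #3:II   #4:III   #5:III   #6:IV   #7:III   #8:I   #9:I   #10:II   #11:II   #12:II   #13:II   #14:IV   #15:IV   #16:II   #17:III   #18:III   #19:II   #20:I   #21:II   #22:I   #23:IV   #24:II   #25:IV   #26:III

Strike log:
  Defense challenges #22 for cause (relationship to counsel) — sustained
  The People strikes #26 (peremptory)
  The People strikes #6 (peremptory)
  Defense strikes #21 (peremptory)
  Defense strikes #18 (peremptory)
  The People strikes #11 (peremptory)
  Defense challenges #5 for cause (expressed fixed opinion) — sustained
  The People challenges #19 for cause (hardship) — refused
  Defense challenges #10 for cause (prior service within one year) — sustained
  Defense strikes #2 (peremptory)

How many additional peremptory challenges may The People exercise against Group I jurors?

1

The People peremptories so far: #26, #6, #11 — 3 of 4 used, 1 left overall.
Against Group I: none yet — per-group cap 3 leaves 3.
Binding limit: min(1, 3) = 1.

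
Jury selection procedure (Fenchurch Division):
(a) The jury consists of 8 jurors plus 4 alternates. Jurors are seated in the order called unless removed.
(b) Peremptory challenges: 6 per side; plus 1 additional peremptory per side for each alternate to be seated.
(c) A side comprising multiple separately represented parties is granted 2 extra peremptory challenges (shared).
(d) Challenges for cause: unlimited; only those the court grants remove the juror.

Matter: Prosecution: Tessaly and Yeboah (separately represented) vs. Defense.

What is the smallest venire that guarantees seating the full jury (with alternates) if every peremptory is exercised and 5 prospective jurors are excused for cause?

Seats to fill: 8 + 4 alternates = 12.
Peremptories — Prosecution: 6 + 1×4 + 2 = 12; Defense: 6 + 1×4 = 10; total 22.
For-cause removals: 5.
Minimum venire: 12 + 22 + 5 = 39.

39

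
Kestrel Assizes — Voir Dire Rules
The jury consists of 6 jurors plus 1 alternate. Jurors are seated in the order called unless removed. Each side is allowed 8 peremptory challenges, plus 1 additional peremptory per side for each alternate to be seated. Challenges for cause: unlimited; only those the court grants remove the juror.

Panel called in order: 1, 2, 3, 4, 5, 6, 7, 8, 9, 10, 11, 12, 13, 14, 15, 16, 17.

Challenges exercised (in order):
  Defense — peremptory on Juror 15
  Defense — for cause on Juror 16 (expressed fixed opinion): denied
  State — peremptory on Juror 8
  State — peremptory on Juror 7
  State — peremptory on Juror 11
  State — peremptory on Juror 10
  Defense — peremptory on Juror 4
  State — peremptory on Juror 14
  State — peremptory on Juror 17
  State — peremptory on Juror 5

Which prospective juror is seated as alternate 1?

13

Removed: #4, #5, #7, #8, #10, #11, #14, #15, #17. (#16 stays — for-cause denied.)
Seating in order: seats 1–6 → #1, #2, #3, #6, #9, #12; alternates → #13.
So alternate 1 is #13.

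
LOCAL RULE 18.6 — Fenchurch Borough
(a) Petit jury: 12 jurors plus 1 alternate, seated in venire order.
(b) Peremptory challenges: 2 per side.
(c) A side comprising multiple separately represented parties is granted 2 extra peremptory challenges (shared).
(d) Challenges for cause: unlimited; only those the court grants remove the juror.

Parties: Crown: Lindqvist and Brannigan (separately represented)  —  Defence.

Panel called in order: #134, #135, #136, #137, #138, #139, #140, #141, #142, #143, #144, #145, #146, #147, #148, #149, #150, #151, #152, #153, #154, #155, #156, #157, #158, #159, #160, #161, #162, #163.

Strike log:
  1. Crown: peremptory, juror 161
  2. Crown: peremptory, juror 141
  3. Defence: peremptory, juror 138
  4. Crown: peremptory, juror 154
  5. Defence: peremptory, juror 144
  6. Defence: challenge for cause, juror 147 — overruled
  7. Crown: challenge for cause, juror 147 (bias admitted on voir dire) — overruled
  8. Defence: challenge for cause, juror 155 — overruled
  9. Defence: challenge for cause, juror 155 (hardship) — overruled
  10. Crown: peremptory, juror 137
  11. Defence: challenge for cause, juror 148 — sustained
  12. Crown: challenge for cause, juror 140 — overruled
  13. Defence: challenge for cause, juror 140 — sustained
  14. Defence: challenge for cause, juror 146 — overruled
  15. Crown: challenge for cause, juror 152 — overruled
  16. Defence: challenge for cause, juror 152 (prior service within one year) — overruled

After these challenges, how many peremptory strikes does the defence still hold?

Defence allotment: 2.
Defence peremptories used: #138, #144 — 2 (for-cause on #147, #155, #155, #148, #140, #146, #152 don't count).
Remaining: 2 − 2 = 0.

0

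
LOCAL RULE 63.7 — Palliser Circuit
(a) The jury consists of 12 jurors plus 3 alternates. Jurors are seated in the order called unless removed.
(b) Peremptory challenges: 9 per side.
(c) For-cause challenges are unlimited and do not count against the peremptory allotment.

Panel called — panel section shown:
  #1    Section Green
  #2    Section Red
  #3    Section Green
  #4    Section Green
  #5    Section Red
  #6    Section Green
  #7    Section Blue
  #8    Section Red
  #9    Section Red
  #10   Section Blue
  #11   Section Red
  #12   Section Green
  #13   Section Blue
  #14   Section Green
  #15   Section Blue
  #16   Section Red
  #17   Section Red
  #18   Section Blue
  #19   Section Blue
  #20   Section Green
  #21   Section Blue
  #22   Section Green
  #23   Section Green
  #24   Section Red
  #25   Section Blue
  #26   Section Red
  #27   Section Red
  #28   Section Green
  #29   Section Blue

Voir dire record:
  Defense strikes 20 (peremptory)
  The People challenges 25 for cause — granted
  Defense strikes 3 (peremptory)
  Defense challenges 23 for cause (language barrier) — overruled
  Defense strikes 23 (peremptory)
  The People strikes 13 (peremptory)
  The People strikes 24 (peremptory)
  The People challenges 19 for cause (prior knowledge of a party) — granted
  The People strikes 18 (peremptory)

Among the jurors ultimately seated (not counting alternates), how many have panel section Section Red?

5

Removed: #3, #13, #18, #19, #20, #23, #24, #25.
Seated jurors 1–12: #1, #2, #4, #5, #6, #7, #8, #9, #10, #11, #12, #14 (alternates #15, #16, #17 not counted).
Of those, in Section Red: #2, #5, #8, #9, #11 → 5.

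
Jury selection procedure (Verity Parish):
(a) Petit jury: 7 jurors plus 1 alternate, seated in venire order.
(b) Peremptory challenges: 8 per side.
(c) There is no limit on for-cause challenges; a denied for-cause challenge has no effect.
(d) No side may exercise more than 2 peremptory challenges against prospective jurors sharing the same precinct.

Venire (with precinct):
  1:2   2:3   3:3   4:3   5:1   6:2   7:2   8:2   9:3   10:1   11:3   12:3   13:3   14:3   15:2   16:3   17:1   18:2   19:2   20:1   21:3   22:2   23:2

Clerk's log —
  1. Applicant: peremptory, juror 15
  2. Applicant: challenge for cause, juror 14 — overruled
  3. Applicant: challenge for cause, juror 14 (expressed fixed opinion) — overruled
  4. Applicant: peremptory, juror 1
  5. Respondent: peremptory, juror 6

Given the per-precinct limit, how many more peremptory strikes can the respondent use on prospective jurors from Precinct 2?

Respondent peremptories so far: #6 — 1 of 8 used, 7 left overall.
Against Precinct 2: #6 — 1 used; per-precinct cap 2 leaves 1.
Binding limit: min(7, 1) = 1.

1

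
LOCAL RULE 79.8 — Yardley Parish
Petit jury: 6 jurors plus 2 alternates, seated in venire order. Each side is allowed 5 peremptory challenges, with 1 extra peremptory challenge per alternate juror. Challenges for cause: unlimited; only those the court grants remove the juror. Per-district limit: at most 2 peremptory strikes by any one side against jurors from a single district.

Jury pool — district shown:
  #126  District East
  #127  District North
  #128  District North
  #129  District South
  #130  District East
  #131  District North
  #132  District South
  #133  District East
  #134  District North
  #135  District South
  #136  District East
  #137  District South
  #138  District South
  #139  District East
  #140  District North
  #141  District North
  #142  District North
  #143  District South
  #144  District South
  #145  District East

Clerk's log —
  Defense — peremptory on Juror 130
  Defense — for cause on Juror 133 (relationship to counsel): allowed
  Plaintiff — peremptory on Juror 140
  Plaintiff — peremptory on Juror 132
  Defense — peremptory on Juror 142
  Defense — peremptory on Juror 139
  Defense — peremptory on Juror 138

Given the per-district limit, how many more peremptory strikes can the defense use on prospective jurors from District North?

Defense peremptories so far: #130, #142, #139, #138 — 4 of 7 used, 3 left overall.
Against District North: #142 — 1 used; per-district cap 2 leaves 1.
Binding limit: min(3, 1) = 1.

1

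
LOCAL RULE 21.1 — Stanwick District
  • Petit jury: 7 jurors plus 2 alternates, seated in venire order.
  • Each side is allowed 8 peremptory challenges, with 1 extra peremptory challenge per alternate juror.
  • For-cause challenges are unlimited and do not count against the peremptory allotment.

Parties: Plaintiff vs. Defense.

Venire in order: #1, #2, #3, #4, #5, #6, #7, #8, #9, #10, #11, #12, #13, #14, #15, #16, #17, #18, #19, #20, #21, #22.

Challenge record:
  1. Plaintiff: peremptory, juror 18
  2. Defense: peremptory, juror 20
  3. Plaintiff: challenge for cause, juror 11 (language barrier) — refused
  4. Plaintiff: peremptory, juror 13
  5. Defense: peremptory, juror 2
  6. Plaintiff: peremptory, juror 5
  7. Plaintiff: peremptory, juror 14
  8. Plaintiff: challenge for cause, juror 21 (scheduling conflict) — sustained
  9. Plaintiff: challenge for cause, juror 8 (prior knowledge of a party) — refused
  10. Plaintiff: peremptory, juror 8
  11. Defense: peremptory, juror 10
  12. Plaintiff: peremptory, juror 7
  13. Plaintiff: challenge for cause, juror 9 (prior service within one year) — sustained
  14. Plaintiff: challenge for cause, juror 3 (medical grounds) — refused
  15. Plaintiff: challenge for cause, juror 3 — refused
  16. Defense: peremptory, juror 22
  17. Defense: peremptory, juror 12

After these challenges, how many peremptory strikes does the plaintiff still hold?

4

Plaintiff allotment: 8 base + 1 × 2 alternates = 10.
Plaintiff peremptories used: #18, #13, #5, #14, #8, #7 — 6 (for-cause on #11, #21, #8, #9, #3, #3 don't count).
Remaining: 10 − 6 = 4.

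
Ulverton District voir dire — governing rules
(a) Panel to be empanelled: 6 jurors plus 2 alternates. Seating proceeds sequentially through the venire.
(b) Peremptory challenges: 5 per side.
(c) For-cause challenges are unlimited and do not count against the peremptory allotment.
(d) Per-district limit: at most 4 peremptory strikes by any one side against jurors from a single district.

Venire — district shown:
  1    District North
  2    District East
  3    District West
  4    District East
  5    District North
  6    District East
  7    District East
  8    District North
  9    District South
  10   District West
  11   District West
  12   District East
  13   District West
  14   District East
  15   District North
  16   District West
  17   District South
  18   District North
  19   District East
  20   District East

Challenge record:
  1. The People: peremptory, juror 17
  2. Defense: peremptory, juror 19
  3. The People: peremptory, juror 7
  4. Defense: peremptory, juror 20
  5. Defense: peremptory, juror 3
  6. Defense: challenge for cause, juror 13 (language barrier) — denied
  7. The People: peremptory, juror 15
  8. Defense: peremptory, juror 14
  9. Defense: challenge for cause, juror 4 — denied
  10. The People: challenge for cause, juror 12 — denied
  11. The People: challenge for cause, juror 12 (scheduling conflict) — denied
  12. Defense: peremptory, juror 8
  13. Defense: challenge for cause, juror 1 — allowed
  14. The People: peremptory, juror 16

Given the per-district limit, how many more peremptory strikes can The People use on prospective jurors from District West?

1

The People peremptories so far: #17, #7, #15, #16 — 4 of 5 used, 1 left overall.
Against District West: #16 — 1 used; per-district cap 4 leaves 3.
Binding limit: min(1, 3) = 1.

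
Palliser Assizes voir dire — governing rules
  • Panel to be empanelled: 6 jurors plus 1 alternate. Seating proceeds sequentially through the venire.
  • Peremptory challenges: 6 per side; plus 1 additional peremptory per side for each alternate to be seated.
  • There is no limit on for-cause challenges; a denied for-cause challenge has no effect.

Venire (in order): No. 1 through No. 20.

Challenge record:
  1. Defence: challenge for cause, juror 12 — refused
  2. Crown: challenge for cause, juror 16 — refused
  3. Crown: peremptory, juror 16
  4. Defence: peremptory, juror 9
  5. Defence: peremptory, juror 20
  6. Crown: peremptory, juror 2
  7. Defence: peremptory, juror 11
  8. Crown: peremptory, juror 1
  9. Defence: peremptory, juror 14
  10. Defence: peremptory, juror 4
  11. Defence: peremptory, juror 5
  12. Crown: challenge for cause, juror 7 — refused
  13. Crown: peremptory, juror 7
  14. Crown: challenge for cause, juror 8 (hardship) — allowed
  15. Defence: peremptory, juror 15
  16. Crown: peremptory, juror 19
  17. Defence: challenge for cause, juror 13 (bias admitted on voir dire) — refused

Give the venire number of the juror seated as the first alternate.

18

Removed: #1, #2, #4, #5, #7, #8, #9, #11, #14, #15, #16, #19, #20. (#12, #13 stay — for-cause denied.)
Seating in order: seats 1–6 → #3, #6, #10, #12, #13, #17; alternates → #18.
So alternate 1 is #18.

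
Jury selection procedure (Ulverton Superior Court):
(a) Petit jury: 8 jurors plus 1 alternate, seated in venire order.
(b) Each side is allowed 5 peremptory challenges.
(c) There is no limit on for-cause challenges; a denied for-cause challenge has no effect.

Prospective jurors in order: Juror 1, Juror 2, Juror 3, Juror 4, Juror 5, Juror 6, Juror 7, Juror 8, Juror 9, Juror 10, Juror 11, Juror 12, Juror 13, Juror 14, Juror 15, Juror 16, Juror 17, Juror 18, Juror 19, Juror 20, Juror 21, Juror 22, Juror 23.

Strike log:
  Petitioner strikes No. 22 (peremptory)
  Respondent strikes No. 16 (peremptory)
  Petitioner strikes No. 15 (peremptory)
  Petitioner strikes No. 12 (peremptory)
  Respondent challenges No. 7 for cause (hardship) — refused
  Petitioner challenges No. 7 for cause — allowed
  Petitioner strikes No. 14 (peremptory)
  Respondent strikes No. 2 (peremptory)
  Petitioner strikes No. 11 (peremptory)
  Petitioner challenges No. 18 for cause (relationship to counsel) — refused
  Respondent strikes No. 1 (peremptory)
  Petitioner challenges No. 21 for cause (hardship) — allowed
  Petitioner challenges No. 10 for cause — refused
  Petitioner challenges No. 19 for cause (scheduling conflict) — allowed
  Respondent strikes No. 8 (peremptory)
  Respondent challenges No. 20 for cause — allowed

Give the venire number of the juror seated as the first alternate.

Removed: #1, #2, #7, #8, #11, #12, #14, #15, #16, #19, #20, #21, #22. (#10, #18 stay — for-cause denied.)
Seating in order: seats 1–8 → #3, #4, #5, #6, #9, #10, #13, #17; alternates → #18.
So alternate 1 is #18.

18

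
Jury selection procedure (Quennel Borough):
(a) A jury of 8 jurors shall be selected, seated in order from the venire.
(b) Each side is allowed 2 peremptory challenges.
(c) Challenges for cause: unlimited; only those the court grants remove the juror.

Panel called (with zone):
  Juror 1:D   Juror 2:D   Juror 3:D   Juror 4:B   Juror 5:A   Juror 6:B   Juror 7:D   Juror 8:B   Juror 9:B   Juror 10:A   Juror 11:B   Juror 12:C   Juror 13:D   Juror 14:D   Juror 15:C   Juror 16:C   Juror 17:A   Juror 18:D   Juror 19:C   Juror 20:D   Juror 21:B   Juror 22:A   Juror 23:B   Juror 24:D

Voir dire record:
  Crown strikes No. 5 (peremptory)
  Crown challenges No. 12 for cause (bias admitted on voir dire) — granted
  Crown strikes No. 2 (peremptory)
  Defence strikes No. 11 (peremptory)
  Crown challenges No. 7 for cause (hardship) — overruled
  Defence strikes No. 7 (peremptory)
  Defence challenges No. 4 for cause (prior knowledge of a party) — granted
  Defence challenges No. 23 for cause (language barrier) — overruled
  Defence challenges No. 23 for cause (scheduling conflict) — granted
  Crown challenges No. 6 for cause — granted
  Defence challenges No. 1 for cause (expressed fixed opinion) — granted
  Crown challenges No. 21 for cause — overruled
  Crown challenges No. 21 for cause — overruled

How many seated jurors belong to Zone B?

Removed: #1, #2, #4, #5, #6, #7, #11, #12, #23.
Seated jurors 1–8: #3, #8, #9, #10, #13, #14, #15, #16.
Of those, in Zone B: #8, #9 → 2.

2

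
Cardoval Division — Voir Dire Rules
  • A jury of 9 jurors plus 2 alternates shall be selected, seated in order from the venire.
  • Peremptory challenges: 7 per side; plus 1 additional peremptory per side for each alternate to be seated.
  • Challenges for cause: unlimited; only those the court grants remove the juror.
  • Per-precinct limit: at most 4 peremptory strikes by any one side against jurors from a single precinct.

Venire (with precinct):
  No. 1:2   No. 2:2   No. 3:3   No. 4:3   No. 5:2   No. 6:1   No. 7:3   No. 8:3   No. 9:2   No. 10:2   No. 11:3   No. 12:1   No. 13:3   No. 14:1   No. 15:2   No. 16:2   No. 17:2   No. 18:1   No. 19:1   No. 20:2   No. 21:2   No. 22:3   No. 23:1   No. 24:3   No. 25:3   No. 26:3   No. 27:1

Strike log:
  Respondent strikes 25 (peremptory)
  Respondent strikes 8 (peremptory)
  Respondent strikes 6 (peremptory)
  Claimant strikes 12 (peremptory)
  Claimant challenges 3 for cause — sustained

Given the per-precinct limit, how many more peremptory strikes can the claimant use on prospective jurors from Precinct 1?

3

Claimant peremptories so far: #12 — 1 of 9 used, 8 left overall.
Against Precinct 1: #12 — 1 used; per-precinct cap 4 leaves 3.
Binding limit: min(8, 3) = 3.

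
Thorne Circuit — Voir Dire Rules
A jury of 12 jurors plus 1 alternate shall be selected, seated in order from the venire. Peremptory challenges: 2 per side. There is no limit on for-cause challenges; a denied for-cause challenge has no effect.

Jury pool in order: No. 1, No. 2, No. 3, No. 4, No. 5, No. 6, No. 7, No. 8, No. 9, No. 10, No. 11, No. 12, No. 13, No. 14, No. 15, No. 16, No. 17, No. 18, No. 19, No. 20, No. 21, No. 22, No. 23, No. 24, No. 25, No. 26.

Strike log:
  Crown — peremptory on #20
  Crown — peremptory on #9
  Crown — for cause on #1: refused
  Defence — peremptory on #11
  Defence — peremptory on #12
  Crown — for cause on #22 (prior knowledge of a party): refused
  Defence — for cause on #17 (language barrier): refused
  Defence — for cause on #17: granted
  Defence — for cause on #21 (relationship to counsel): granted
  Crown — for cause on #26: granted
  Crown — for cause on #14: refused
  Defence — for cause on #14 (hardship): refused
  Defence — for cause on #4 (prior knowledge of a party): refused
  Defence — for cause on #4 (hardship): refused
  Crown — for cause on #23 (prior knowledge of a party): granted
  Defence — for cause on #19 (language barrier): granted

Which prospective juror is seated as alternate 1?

16

Removed: #9, #11, #12, #17, #19, #20, #21, #23, #26. (#1, #4, #14, #22 stay — for-cause denied.)
Seating in order: seats 1–12 → #1, #2, #3, #4, #5, #6, #7, #8, #10, #13, #14, #15; alternates → #16.
So alternate 1 is #16.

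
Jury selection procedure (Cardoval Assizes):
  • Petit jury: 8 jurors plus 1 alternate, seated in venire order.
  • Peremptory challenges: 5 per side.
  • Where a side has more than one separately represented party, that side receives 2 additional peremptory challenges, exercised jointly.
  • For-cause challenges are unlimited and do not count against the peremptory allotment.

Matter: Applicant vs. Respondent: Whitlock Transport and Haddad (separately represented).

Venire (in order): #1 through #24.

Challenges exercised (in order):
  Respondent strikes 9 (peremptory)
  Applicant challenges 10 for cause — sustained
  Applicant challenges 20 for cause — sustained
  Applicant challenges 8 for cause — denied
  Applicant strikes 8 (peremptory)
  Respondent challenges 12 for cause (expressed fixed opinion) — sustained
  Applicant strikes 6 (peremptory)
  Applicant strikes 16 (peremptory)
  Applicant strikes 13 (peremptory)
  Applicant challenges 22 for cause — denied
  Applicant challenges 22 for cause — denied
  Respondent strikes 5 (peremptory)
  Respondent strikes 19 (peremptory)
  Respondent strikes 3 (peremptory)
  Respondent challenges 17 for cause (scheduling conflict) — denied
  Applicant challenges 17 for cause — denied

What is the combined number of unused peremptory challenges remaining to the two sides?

Applicant allotment: 5. Respondent allotment: 5 base + 2 multi-party = 7.
Applicant peremptories used: #8, #6, #16, #13 — 4 (for-cause on #10, #20, #8, #22, #22, #17 don't count).
Respondent peremptories used: #9, #5, #19, #3 — 4 (for-cause on #12, #17 don't count).
Remaining: (5 − 4) + (7 − 4) = 4.

4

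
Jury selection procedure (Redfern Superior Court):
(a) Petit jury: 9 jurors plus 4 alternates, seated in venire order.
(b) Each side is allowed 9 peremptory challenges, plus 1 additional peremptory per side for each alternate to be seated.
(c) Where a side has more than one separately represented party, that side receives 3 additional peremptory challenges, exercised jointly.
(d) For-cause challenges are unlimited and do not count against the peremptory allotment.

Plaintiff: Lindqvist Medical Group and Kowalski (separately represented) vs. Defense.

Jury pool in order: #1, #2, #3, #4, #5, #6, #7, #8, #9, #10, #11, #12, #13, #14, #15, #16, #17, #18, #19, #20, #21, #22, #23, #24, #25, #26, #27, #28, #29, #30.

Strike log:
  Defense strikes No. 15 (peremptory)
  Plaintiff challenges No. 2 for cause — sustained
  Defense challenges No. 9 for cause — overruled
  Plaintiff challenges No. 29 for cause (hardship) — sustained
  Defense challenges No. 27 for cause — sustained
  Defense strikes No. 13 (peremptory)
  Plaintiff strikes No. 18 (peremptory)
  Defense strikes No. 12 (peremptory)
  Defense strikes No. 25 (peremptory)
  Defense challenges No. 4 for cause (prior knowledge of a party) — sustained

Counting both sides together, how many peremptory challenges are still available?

Plaintiff allotment: 9 base + 1 × 4 alternates + 3 multi-party = 16. Defense allotment: 9 base + 1 × 4 alternates = 13.
Plaintiff peremptories used: #18 — 1 (for-cause on #2, #29 don't count).
Defense peremptories used: #15, #13, #12, #25 — 4 (for-cause on #9, #27, #4 don't count).
Remaining: (16 − 1) + (13 − 4) = 24.

24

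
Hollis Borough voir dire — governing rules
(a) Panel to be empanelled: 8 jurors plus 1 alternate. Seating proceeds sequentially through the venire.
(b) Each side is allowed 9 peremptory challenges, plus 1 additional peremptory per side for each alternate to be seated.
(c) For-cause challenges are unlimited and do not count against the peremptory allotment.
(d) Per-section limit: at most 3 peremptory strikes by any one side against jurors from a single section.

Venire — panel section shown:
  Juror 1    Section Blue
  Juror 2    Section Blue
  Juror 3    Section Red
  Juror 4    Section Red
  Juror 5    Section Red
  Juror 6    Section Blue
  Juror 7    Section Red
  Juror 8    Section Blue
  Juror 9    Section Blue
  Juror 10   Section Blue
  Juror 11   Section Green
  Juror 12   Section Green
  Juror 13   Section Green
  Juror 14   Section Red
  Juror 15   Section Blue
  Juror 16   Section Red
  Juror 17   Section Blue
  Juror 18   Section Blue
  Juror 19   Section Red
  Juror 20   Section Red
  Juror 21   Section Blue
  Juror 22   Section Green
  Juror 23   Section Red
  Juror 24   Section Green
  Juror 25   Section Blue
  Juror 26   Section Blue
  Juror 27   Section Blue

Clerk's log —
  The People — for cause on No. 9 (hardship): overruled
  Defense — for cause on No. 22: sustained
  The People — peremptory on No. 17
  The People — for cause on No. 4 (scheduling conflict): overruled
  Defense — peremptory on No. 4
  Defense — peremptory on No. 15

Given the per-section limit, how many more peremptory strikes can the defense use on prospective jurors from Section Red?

2

Defense peremptories so far: #4, #15 — 2 of 10 used, 8 left overall.
Against Section Red: #4 — 1 used; per-section cap 3 leaves 2.
Binding limit: min(8, 2) = 2.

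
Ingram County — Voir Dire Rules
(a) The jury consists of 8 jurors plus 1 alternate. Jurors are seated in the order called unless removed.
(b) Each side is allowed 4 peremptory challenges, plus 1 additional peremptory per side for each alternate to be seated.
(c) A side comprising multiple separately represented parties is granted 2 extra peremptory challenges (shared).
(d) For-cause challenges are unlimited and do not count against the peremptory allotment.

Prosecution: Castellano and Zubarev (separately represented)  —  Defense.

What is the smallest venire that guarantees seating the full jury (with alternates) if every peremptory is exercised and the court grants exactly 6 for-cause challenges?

27

Seats to fill: 8 + 1 alternates = 9.
Peremptories — Prosecution: 4 + 1×1 + 2 = 7; Defense: 4 + 1×1 = 5; total 12.
For-cause removals: 6.
Minimum venire: 9 + 12 + 6 = 27.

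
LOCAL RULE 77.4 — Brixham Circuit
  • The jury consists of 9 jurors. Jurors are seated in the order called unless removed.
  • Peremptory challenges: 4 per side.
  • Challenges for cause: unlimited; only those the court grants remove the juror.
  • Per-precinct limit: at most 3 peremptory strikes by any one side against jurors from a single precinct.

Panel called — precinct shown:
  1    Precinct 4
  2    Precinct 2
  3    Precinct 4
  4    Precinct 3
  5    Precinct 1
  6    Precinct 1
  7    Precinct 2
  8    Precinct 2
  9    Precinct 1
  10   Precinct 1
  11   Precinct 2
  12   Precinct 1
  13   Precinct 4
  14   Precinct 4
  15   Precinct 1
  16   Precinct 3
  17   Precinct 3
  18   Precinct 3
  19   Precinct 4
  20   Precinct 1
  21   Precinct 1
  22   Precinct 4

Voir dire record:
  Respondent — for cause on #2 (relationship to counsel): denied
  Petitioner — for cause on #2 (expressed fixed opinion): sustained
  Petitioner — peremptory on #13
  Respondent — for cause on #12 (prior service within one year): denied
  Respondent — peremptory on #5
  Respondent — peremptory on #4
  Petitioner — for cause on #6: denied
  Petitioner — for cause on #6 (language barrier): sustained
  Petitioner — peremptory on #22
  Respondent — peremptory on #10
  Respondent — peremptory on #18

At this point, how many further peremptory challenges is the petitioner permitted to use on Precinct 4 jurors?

1

Petitioner peremptories so far: #13, #22 — 2 of 4 used, 2 left overall.
Against Precinct 4: #13, #22 — 2 used; per-precinct cap 3 leaves 1.
Binding limit: min(2, 1) = 1.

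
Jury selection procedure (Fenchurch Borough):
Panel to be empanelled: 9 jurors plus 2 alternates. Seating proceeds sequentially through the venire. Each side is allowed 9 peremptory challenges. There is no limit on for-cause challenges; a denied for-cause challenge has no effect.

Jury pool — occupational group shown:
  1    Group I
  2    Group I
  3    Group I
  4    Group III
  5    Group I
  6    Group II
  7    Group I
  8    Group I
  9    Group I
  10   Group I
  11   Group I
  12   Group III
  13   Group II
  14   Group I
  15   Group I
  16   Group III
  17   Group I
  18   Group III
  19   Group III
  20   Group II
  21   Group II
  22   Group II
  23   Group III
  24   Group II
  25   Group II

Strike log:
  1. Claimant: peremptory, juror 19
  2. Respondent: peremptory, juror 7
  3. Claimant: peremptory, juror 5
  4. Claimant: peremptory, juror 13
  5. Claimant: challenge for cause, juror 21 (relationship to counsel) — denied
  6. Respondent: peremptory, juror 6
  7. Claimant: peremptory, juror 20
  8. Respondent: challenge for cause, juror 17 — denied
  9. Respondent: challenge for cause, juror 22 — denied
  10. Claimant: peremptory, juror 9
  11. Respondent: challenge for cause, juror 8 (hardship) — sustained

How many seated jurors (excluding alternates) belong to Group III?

Removed: #5, #6, #7, #8, #9, #13, #19, #20.
Seated jurors 1–9: #1, #2, #3, #4, #10, #11, #12, #14, #15 (alternates #16, #17 not counted).
Of those, in Group III: #4, #12 → 2.

2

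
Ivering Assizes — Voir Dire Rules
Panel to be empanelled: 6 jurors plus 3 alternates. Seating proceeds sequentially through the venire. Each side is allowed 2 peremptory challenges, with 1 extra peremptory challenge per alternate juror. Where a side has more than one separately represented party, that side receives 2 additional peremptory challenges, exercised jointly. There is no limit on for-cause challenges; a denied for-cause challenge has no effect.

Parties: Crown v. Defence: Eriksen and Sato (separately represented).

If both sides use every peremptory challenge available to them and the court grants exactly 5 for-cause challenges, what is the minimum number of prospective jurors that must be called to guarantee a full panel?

26

Seats to fill: 6 + 3 alternates = 9.
Peremptories — Crown: 2 + 1×3 = 5; Defence: 2 + 1×3 + 2 = 7; total 12.
For-cause removals: 5.
Minimum venire: 9 + 12 + 5 = 26.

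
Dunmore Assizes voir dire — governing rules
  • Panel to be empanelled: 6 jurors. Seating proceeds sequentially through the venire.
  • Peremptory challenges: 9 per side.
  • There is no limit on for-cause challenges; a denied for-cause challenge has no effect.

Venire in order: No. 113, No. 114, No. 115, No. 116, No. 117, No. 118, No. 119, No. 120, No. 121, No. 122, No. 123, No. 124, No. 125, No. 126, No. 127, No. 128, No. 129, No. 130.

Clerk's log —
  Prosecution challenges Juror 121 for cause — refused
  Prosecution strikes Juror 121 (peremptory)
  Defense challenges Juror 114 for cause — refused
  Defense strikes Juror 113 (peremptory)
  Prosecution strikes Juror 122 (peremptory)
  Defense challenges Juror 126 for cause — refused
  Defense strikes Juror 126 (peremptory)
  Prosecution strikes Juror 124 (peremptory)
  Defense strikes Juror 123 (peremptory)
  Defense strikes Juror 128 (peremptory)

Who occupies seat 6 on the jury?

119

Removed: #113, #121, #122, #123, #124, #126, #128. (#114 stays — for-cause denied.)
Seating in order: seats 1–6 → #114, #115, #116, #117, #118, #119.
So seat 6 is #119.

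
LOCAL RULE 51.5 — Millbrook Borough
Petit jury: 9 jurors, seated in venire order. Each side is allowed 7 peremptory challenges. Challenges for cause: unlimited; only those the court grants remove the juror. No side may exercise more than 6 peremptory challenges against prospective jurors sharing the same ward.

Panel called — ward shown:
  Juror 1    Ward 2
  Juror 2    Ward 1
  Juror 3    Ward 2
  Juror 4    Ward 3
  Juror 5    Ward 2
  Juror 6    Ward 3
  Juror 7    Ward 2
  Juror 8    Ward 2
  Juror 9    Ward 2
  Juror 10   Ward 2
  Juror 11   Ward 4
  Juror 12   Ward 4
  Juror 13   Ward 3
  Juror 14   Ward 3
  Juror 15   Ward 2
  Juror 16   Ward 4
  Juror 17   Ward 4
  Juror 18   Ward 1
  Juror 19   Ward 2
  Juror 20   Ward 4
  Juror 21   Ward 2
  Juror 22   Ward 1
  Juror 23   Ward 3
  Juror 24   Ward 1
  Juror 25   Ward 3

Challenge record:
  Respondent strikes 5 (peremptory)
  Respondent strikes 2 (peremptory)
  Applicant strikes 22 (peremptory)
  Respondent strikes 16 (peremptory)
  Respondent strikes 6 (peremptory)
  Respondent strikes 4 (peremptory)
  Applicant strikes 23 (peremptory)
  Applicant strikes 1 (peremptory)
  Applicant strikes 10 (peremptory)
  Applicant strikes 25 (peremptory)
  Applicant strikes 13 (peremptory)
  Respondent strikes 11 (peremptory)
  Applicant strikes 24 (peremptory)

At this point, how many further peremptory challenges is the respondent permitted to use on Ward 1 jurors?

Respondent peremptories so far: #5, #2, #16, #6, #4, #11 — 6 of 7 used, 1 left overall.
Against Ward 1: #2 — 1 used; per-ward cap 6 leaves 5.
Binding limit: min(1, 5) = 1.

1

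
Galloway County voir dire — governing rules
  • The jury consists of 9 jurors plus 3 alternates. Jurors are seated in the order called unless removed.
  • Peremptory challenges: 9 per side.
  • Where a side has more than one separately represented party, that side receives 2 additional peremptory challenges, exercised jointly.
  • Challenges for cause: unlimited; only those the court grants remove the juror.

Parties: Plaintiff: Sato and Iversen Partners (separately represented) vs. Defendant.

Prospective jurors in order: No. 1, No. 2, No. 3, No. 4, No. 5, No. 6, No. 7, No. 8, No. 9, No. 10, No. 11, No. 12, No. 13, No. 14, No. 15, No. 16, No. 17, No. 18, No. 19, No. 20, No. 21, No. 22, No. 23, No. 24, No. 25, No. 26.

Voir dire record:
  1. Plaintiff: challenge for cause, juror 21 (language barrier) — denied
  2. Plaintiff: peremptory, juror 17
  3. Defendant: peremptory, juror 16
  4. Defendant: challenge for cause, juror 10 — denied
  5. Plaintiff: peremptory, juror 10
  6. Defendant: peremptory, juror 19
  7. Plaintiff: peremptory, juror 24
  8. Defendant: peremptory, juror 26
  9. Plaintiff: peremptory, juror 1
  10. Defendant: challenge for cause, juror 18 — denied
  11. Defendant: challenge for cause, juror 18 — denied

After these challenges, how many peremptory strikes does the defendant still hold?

6

Defendant allotment: 9.
Defendant peremptories used: #16, #19, #26 — 3 (for-cause on #10, #18, #18 don't count).
Remaining: 9 − 3 = 6.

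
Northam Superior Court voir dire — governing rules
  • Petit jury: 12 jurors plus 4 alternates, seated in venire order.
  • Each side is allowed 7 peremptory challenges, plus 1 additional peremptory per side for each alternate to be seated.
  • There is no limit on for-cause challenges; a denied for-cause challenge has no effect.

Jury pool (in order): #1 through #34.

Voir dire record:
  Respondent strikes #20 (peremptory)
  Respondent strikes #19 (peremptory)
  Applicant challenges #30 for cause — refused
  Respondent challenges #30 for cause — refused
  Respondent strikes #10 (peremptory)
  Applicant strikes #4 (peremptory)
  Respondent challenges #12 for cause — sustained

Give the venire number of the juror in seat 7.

Removed: #4, #10, #12, #19, #20. (#30 stays — for-cause denied.)
Seating in order: seats 1–12 → #1, #2, #3, #5, #6, #7, #8, #9, #11, #13, #14, #15; alternates → #16, #17, #18, #21.
So seat 7 is #8.

8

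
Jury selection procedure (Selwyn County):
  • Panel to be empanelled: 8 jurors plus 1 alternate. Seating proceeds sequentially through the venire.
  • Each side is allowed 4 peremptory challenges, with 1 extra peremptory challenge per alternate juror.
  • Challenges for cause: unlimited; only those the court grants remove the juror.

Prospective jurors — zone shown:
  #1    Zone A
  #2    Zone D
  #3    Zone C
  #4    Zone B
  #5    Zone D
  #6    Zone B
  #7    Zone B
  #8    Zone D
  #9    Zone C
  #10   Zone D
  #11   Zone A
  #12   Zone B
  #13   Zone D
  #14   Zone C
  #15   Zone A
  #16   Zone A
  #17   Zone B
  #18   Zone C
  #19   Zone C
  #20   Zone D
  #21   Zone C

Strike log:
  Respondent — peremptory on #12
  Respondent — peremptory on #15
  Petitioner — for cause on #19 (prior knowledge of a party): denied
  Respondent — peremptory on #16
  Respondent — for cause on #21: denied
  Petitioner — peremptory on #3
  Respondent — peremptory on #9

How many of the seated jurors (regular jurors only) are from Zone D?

4

Removed: #3, #9, #12, #15, #16.
Seated jurors 1–8: #1, #2, #4, #5, #6, #7, #8, #10 (alternates #11 not counted).
Of those, in Zone D: #2, #5, #8, #10 → 4.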